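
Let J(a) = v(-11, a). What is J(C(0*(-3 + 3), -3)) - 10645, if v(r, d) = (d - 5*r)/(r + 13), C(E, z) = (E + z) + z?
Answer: -21241/2 ≈ -10621.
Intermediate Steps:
C(E, z) = E + 2*z
v(r, d) = (d - 5*r)/(13 + r)
J(a) = 55/2 + a/2 (J(a) = (a - 5*(-11))/(13 - 11) = (a + 55)/2 = (55 + a)/2 = 55/2 + a/2)
J(C(0*(-3 + 3), -3)) - 10645 = (55/2 + (0*(-3 + 3) + 2*(-3))/2) - 10645 = (55/2 + (0*0 - 6)/2) - 10645 = (55/2 + (0 - 6)/2) - 10645 = (55/2 + (½)*(-6)) - 10645 = (55/2 - 3) - 10645 = 49/2 - 10645 = -21241/2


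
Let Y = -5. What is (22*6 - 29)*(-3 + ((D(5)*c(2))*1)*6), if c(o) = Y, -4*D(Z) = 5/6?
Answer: 1339/4 ≈ 334.75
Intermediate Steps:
D(Z) = -5/24 (D(Z) = -5/(4*6) = -1/4*5/6 = -5/24)
c(o) = -5
(22*6 - 29)*(-3 + ((D(5)*c(2))*1)*6) = (22*6 - 29)*(-3 + (-5/24*(-5)*1)*6) = (132 - 29)*(-3 + ((25/24)*1)*6) = 103*(-3 + (25/24)*6) = 103*(-3 + 25/4) = 103*(13/4) = 1339/4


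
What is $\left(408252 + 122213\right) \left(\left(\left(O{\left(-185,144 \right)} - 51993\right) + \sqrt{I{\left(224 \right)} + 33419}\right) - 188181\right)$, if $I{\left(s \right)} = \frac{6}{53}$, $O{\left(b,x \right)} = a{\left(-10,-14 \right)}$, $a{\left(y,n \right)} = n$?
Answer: $-127411327420 + \frac{530465 \sqrt{93874289}}{53} \approx -1.2731 \cdot 10^{11}$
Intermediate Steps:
$O{\left(b,x \right)} = -14$
$I{\left(s \right)} = \frac{6}{53}$ ($I{\left(s \right)} = 6 \cdot \frac{1}{53} = \frac{6}{53}$)
$\left(408252 + 122213\right) \left(\left(\left(O{\left(-185,144 \right)} - 51993\right) + \sqrt{I{\left(224 \right)} + 33419}\right) - 188181\right) = \left(408252 + 122213\right) \left(\left(\left(-14 - 51993\right) + \sqrt{\frac{6}{53} + 33419}\right) - 188181\right) = 530465 \left(\left(-52007 + \sqrt{\frac{1771213}{53}}\right) - 188181\right) = 530465 \left(\left(-52007 + \frac{\sqrt{93874289}}{53}\right) - 188181\right) = 530465 \left(-240188 + \frac{\sqrt{93874289}}{53}\right) = -127411327420 + \frac{530465 \sqrt{93874289}}{53}$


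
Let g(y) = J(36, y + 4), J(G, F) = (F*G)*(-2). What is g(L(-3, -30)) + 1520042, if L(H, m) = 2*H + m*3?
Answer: 1526666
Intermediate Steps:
L(H, m) = 2*H + 3*m
J(G, F) = -2*F*G
g(y) = -288 - 72*y (g(y) = -2*(y + 4)*36 = -2*(4 + y)*36 = -288 - 72*y)
g(L(-3, -30)) + 1520042 = (-288 - 72*(2*(-3) + 3*(-30))) + 1520042 = (-288 - 72*(-6 - 90)) + 1520042 = (-288 - 72*(-96)) + 1520042 = (-288 + 6912) + 1520042 = 6624 + 1520042 = 1526666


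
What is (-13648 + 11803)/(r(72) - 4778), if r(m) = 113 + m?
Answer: 615/1531 ≈ 0.40170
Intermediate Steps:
(-13648 + 11803)/(r(72) - 4778) = (-13648 + 11803)/((113 + 72) - 4778) = -1845/(185 - 4778) = -1845/(-4593) = -1845*(-1/4593) = 615/1531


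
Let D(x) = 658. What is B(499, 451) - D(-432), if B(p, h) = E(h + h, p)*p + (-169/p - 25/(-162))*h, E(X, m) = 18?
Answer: 666174259/80838 ≈ 8240.9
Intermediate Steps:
B(p, h) = 18*p + h*(25/162 - 169/p) (B(p, h) = 18*p + (-169/p - 25/(-162))*h = 18*p + (-169/p - 25*(-1/162))*h = 18*p + (-169/p + 25/162)*h = 18*p + (25/162 - 169/p)*h = 18*p + h*(25/162 - 169/p))
B(499, 451) - D(-432) = (18*499 + (25/162)*451 - 169*451/499) - 1*658 = (8982 + 11275/162 - 169*451*1/499) - 658 = (8982 + 11275/162 - 76219/499) - 658 = 719365663/80838 - 658 = 666174259/80838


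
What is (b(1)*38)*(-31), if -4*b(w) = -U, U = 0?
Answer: 0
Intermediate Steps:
b(w) = 0 (b(w) = -(-1)*0/4 = -¼*0 = 0)
(b(1)*38)*(-31) = (0*38)*(-31) = 0*(-31) = 0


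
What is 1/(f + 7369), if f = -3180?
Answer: 1/4189 ≈ 0.00023872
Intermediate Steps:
1/(f + 7369) = 1/(-3180 + 7369) = 1/4189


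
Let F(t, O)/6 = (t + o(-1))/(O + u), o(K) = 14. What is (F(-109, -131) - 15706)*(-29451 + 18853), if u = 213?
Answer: 6827560138/41 ≈ 1.6653e+8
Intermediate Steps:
F(t, O) = 6*(14 + t)/(213 + O) (F(t, O) = 6*((t + 14)/(O + 213)) = 6*((14 + t)/(213 + O)) = 6*(14 + t)/(213 + O))
(F(-109, -131) - 15706)*(-29451 + 18853) = (6*(14 - 109)/(213 - 131) - 15706)*(-29451 + 18853) = (6*(-95)/82 - 15706)*(-10598) = (6*(1/82)*(-95) - 15706)*(-10598) = (-285/41 - 15706)*(-10598) = -644231/41*(-10598) = 6827560138/41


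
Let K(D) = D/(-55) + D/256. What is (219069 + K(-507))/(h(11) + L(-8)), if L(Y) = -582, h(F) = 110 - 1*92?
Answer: -1028197809/2647040 ≈ -388.43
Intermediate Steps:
h(F) = 18 (h(F) = 110 - 92 = 18)
K(D) = -201*D/14080 (K(D) = D*(-1/55) + D*(1/256) = -D/55 + D/256 = -201*D/14080)
(219069 + K(-507))/(h(11) + L(-8)) = (219069 - 201/14080*(-507))/(18 - 582) = (219069 + 101907/14080)/(-564) = (3084593427/14080)*(-1/564) = -1028197809/2647040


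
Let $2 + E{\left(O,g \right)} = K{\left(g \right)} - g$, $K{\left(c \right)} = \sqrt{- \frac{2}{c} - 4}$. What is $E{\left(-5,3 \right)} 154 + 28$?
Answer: $-742 + \frac{154 i \sqrt{42}}{3} \approx -742.0 + 332.68 i$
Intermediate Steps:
$K{\left(c \right)} = \sqrt{-4 - \frac{2}{c}}$
$E{\left(O,g \right)} = -2 + \sqrt{-4 - \frac{2}{g}} - g$ ($E{\left(O,g \right)} = -2 - \left(g - \sqrt{-4 - \frac{2}{g}}\right) = -2 + \sqrt{-4 - \frac{2}{g}} - g$)
$E{\left(-5,3 \right)} 154 + 28 = \left(-2 + \sqrt{-4 - \frac{2}{3}} - 3\right) 154 + 28 = \left(-2 + \sqrt{- \frac{14}{3}} - 3\right) 154 + 28 = \left(-2 + \frac{i \sqrt{42}}{3} - 3\right) 154 + 28 = \left(-5 + \frac{i \sqrt{42}}{3}\right) 154 + 28 = \left(-770 + \frac{154 i \sqrt{42}}{3}\right) + 28 = -742 + \frac{154 i \sqrt{42}}{3}$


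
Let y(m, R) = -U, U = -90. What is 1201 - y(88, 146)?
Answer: 1111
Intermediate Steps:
y(m, R) = 90 (y(m, R) = -1*(-90) = 90)
1201 - y(88, 146) = 1201 - 1*90 = 1201 - 90 = 1111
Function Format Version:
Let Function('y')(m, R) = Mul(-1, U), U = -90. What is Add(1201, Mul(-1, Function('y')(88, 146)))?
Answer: 1111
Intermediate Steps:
Function('y')(m, R) = 90 (Function('y')(m, R) = Mul(-1, -90) = 90)
Add(1201, Mul(-1, Function('y')(88, 146))) = Add(1201, Mul(-1, 90)) = Add(1201, -90) = 1111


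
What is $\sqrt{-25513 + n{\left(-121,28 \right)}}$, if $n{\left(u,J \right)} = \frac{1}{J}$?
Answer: $\frac{13 i \sqrt{29589}}{14} \approx 159.73 i$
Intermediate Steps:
$\sqrt{-25513 + n{\left(-121,28 \right)}} = \sqrt{-25513 + \frac{1}{28}} = \sqrt{- \frac{714363}{28}} = \frac{13 i \sqrt{29589}}{14}$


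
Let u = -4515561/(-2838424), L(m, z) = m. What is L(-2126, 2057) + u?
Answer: -6029973863/2838424 ≈ -2124.4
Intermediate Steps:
u = 4515561/2838424 (u = -4515561*(-1/2838424) = 4515561/2838424 ≈ 1.5909)
L(-2126, 2057) + u = -2126 + 4515561/2838424 = -6029973863/2838424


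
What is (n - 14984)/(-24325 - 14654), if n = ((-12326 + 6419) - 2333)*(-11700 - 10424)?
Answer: -182286776/38979 ≈ -4676.5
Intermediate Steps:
n = 182301760 (n = (-5907 - 2333)*(-22124) = -8240*(-22124) = 182301760)
(n - 14984)/(-24325 - 14654) = (182301760 - 14984)/(-24325 - 14654) = 182286776/(-38979) = 182286776*(-1/38979) = -182286776/38979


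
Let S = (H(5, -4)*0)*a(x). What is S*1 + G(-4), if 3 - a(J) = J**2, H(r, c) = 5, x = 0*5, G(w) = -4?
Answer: -4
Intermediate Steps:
x = 0
a(J) = 3 - J**2
S = 0 (S = (5*0)*(3 - 1*0**2) = 0*(3 - 1*0) = 0*(3 + 0) = 0*3 = 0)
S*1 + G(-4) = 0*1 - 4 = 0 - 4 = -4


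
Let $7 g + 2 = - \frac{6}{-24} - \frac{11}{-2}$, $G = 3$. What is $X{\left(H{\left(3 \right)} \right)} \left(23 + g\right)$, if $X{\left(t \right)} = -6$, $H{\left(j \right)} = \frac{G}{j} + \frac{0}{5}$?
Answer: $- \frac{1977}{14} \approx -141.21$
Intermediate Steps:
$H{\left(j \right)} = \frac{3}{j}$ ($H{\left(j \right)} = \frac{3}{j} + \frac{0}{5} = \frac{3}{j} + 0 \cdot \frac{1}{5} = \frac{3}{j} + 0 = \frac{3}{j}$)
$g = \frac{15}{28}$ ($g = - \frac{2}{7} + \frac{- \frac{6}{-24} - \frac{11}{-2}}{7} = - \frac{2}{7} + \frac{\left(-6\right) \left(- \frac{1}{24}\right) - - \frac{11}{2}}{7} = - \frac{2}{7} + \frac{\frac{1}{4} + \frac{11}{2}}{7} = - \frac{2}{7} + \frac{1}{7} \cdot \frac{23}{4} = - \frac{2}{7} + \frac{23}{28} = \frac{15}{28} \approx 0.53571$)
$X{\left(H{\left(3 \right)} \right)} \left(23 + g\right) = - 6 \left(23 + \frac{15}{28}\right) = \left(-6\right) \frac{659}{28} = - \frac{1977}{14}$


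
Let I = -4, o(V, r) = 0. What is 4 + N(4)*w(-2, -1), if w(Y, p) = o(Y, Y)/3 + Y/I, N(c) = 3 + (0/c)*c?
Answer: 11/2 ≈ 5.5000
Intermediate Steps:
N(c) = 3 (N(c) = 3 + 0*c = 3 + 0 = 3)
w(Y, p) = -Y/4 (w(Y, p) = 0/3 + Y/(-4) = 0*(⅓) + Y*(-¼) = 0 - Y/4 = -Y/4)
4 + N(4)*w(-2, -1) = 4 + 3*(-¼*(-2)) = 4 + 3*(½) = 4 + 3/2 = 11/2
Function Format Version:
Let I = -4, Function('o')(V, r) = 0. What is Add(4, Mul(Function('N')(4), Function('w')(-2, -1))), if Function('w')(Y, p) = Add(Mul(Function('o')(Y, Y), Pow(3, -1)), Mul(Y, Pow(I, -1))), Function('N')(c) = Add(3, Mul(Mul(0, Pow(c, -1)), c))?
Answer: Rational(11, 2) ≈ 5.5000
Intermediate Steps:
Function('N')(c) = 3 (Function('N')(c) = Add(3, Mul(0, c)) = Add(3, 0) = 3)
Function('w')(Y, p) = Mul(Rational(-1, 4), Y) (Function('w')(Y, p) = Add(Mul(0, Pow(3, -1)), Mul(Y, Pow(-4, -1))) = Add(Mul(0, Rational(1, 3)), Mul(Y, Rational(-1, 4))) = Add(0, Mul(Rational(-1, 4), Y)) = Mul(Rational(-1, 4), Y))
Add(4, Mul(Function('N')(4), Function('w')(-2, -1))) = Add(4, Mul(3, Mul(Rational(-1, 4), -2))) = Add(4, Mul(3, Rational(1, 2))) = Add(4, Rational(3, 2)) = Rational(11, 2)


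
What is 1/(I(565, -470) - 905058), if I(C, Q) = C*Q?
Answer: -1/1170608 ≈ -8.5426e-7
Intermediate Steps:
1/(I(565, -470) - 905058) = 1/(565*(-470) - 905058) = 1/(-265550 - 905058) = 1/(-1170608) = -1/1170608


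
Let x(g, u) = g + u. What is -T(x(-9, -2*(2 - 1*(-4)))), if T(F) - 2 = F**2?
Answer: -443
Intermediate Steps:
T(F) = 2 + F**2
-T(x(-9, -2*(2 - 1*(-4)))) = -(2 + (-9 - 2*(2 - 1*(-4)))**2) = -(2 + (-9 - 2*(2 + 4))**2) = -(2 + (-9 - 2*6)**2) = -(2 + (-9 - 12)**2) = -(2 + (-21)**2) = -(2 + 441) = -1*443 = -443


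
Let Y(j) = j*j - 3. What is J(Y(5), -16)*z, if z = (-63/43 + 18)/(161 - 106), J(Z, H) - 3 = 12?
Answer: 2133/473 ≈ 4.5095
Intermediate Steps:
Y(j) = -3 + j² (Y(j) = j² - 3 = -3 + j²)
J(Z, H) = 15 (J(Z, H) = 3 + 12 = 15)
z = 711/2365 (z = (-63*1/43 + 18)/55 = (-63/43 + 18)*(1/55) = (711/43)*(1/55) = 711/2365 ≈ 0.30063)
J(Y(5), -16)*z = 15*(711/2365) = 2133/473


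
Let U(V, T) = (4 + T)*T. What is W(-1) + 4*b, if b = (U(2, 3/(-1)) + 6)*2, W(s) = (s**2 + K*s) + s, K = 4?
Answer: 20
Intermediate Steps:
W(s) = s**2 + 5*s (W(s) = (s**2 + 4*s) + s = s**2 + 5*s)
U(V, T) = T*(4 + T)
b = 6 (b = ((3/(-1))*(4 + 3/(-1)) + 6)*2 = ((3*(-1))*(4 + 3*(-1)) + 6)*2 = (-3*(4 - 3) + 6)*2 = (-3*1 + 6)*2 = (-3 + 6)*2 = 3*2 = 6)
W(-1) + 4*b = -(5 - 1) + 4*6 = -1*4 + 24 = -4 + 24 = 20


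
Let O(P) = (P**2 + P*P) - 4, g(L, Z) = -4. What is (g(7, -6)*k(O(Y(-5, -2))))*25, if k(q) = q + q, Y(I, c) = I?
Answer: -9200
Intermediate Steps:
O(P) = -4 + 2*P**2 (O(P) = (P**2 + P**2) - 4 = 2*P**2 - 4 = -4 + 2*P**2)
k(q) = 2*q
(g(7, -6)*k(O(Y(-5, -2))))*25 = -8*(-4 + 2*(-5)**2)*25 = -8*(-4 + 2*25)*25 = -8*(-4 + 50)*25 = -8*46*25 = -4*92*25 = -368*25 = -9200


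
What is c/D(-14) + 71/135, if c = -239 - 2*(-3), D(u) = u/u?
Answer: -31384/135 ≈ -232.47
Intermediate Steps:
D(u) = 1
c = -233 (c = -239 + 6 = -233)
c/D(-14) + 71/135 = -233/1 + 71/135 = -233*1 + 71*(1/135) = -233 + 71/135 = -31384/135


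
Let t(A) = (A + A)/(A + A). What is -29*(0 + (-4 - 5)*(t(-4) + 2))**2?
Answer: -21141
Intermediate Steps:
t(A) = 1 (t(A) = (2*A)/((2*A)) = (2*A)*(1/(2*A)) = 1)
-29*(0 + (-4 - 5)*(t(-4) + 2))**2 = -29*(0 + (-4 - 5)*(1 + 2))**2 = -29*(0 - 9*3)**2 = -29*(0 - 27)**2 = -29*(-27)**2 = -29*729 = -21141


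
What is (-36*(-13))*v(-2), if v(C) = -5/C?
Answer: 1170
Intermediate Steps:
(-36*(-13))*v(-2) = (-36*(-13))*(-5/(-2)) = 468*(-5*(-½)) = 468*(5/2) = 1170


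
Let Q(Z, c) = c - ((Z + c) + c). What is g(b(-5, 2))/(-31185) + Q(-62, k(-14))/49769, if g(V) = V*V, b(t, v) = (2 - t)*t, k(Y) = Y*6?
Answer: -1611829/44344179 ≈ -0.036348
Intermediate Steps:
k(Y) = 6*Y
Q(Z, c) = -Z - c (Q(Z, c) = c - (Z + 2*c) = c + (-Z - 2*c) = -Z - c)
b(t, v) = t*(2 - t)
g(V) = V²
g(b(-5, 2))/(-31185) + Q(-62, k(-14))/49769 = (-5*(2 - 1*(-5)))²/(-31185) + (-1*(-62) - 6*(-14))/49769 = (-5*(2 + 5))²*(-1/31185) + (62 - 1*(-84))*(1/49769) = (-5*7)²*(-1/31185) + (62 + 84)*(1/49769) = (-35)²*(-1/31185) + 146*(1/49769) = 1225*(-1/31185) + 146/49769 = -35/891 + 146/49769 = -1611829/44344179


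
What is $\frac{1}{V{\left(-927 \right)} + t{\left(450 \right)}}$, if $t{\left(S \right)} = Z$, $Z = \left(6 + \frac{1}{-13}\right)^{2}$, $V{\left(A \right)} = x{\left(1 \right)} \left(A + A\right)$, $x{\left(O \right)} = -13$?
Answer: $\frac{169}{4079167} \approx 4.143 \cdot 10^{-5}$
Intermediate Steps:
$V{\left(A \right)} = - 26 A$ ($V{\left(A \right)} = - 13 \left(A + A\right) = - 13 \cdot 2 A = - 26 A$)
$Z = \frac{5929}{169}$ ($Z = \left(6 - \frac{1}{13}\right)^{2} = \left(\frac{77}{13}\right)^{2} = \frac{5929}{169} \approx 35.083$)
$t{\left(S \right)} = \frac{5929}{169}$
$\frac{1}{V{\left(-927 \right)} + t{\left(450 \right)}} = \frac{1}{\left(-26\right) \left(-927\right) + \frac{5929}{169}} = \frac{1}{24102 + \frac{5929}{169}} = \frac{1}{\frac{4079167}{169}} = \frac{169}{4079167}$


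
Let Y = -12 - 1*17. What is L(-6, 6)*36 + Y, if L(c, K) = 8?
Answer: 259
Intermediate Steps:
Y = -29 (Y = -12 - 17 = -29)
L(-6, 6)*36 + Y = 8*36 - 29 = 288 - 29 = 259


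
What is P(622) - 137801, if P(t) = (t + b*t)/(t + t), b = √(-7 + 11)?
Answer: -275599/2 ≈ -1.3780e+5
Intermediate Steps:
b = 2 (b = √4 = 2)
P(t) = 3/2 (P(t) = (t + 2*t)/(t + t) = (3*t)/((2*t)) = (3*t)*(1/(2*t)) = 3/2)
P(622) - 137801 = 3/2 - 137801 = -275599/2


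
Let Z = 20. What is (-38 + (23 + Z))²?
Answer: 25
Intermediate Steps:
(-38 + (23 + Z))² = (-38 + (23 + 20))² = (-38 + 43)² = 5² = 25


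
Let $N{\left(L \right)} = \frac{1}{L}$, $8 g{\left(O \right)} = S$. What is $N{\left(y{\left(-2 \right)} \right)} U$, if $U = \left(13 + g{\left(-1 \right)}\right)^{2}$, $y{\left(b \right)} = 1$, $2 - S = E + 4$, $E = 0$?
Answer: $\frac{2601}{16} \approx 162.56$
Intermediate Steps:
$S = -2$ ($S = 2 - \left(0 + 4\right) = 2 - 4 = -2$)
$g{\left(O \right)} = - \frac{1}{4}$ ($g{\left(O \right)} = \frac{1}{8} \left(-2\right) = - \frac{1}{4}$)
$U = \frac{2601}{16}$ ($U = \left(13 - \frac{1}{4}\right)^{2} = \left(\frac{51}{4}\right)^{2} = \frac{2601}{16} \approx 162.56$)
$N{\left(y{\left(-2 \right)} \right)} U = 1^{-1} \cdot \frac{2601}{16} = 1 \cdot \frac{2601}{16} = \frac{2601}{16}$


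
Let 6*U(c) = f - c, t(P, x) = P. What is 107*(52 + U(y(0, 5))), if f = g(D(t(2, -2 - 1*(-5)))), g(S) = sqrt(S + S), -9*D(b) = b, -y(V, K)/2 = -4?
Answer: 16264/3 + 107*I/9 ≈ 5421.3 + 11.889*I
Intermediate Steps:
y(V, K) = 8 (y(V, K) = -2*(-4) = 8)
D(b) = -b/9
g(S) = sqrt(2)*sqrt(S) (g(S) = sqrt(2*S) = sqrt(2)*sqrt(S))
f = 2*I/3 (f = sqrt(2)*sqrt(-1/9*2) = sqrt(2)*sqrt(-2/9) = sqrt(2)*(I*sqrt(2)/3) = 2*I/3 ≈ 0.66667*I)
U(c) = -c/6 + I/9 (U(c) = (2*I/3 - c)/6 = (-c + 2*I/3)/6 = -c/6 + I/9)
107*(52 + U(y(0, 5))) = 107*(52 + (-1/6*8 + I/9)) = 107*(52 + (-4/3 + I/9)) = 107*(152/3 + I/9) = 16264/3 + 107*I/9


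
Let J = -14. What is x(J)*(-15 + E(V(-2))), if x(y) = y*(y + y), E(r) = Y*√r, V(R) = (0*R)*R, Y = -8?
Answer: -5880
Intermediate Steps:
V(R) = 0 (V(R) = 0*R = 0)
E(r) = -8*√r
x(y) = 2*y² (x(y) = y*(2*y) = 2*y²)
x(J)*(-15 + E(V(-2))) = (2*(-14)²)*(-15 - 8*√0) = (2*196)*(-15 - 8*0) = 392*(-15 + 0) = 392*(-15) = -5880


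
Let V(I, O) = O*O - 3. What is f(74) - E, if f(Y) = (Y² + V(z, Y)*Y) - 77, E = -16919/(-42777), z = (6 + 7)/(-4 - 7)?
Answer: 2507958094/6111 ≈ 4.1040e+5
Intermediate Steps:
z = -13/11 (z = 13/(-11) = 13*(-1/11) = -13/11 ≈ -1.1818)
E = 2417/6111 (E = -16919*(-1/42777) = 2417/6111 ≈ 0.39552)
V(I, O) = -3 + O² (V(I, O) = O² - 3 = -3 + O²)
f(Y) = -77 + Y² + Y*(-3 + Y²) (f(Y) = (Y² + (-3 + Y²)*Y) - 77 = (Y² + Y*(-3 + Y²)) - 77 = -77 + Y² + Y*(-3 + Y²))
f(74) - E = (-77 + 74² + 74*(-3 + 74²)) - 1*2417/6111 = (-77 + 5476 + 74*(-3 + 5476)) - 2417/6111 = (-77 + 5476 + 74*5473) - 2417/6111 = (-77 + 5476 + 405002) - 2417/6111 = 410401 - 2417/6111 = 2507958094/6111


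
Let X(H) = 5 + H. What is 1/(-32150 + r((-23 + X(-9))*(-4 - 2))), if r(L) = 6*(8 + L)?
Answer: -1/31130 ≈ -3.2123e-5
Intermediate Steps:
r(L) = 48 + 6*L
1/(-32150 + r((-23 + X(-9))*(-4 - 2))) = 1/(-32150 + (48 + 6*((-23 + (5 - 9))*(-4 - 2)))) = 1/(-32150 + (48 + 6*((-23 - 4)*(-6)))) = 1/(-32150 + (48 + 6*(-27*(-6)))) = 1/(-32150 + (48 + 6*162)) = 1/(-32150 + (48 + 972)) = 1/(-32150 + 1020) = 1/(-31130) = -1/31130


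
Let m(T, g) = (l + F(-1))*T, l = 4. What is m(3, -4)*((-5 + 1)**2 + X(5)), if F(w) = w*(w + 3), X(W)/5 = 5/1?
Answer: 246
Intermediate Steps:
X(W) = 25 (X(W) = 5*(5/1) = 5*(5*1) = 5*5 = 25)
F(w) = w*(3 + w)
m(T, g) = 2*T (m(T, g) = (4 - (3 - 1))*T = (4 - 1*2)*T = (4 - 2)*T = 2*T)
m(3, -4)*((-5 + 1)**2 + X(5)) = (2*3)*((-5 + 1)**2 + 25) = 6*((-4)**2 + 25) = 6*(16 + 25) = 6*41 = 246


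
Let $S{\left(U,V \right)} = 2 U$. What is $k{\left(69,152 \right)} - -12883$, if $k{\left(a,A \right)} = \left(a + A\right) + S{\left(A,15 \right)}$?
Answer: $13408$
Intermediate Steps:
$k{\left(a,A \right)} = a + 3 A$ ($k{\left(a,A \right)} = \left(a + A\right) + 2 A = \left(A + a\right) + 2 A = a + 3 A$)
$k{\left(69,152 \right)} - -12883 = \left(69 + 3 \cdot 152\right) - -12883 = \left(69 + 456\right) + 12883 = 525 + 12883 = 13408$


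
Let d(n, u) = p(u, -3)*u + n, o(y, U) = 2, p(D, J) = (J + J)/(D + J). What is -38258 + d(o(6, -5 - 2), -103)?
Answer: -2027877/53 ≈ -38262.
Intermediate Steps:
p(D, J) = 2*J/(D + J) (p(D, J) = (2*J)/(D + J) = 2*J/(D + J))
d(n, u) = n - 6*u/(-3 + u) (d(n, u) = (2*(-3)/(u - 3))*u + n = (2*(-3)/(-3 + u))*u + n = (-6/(-3 + u))*u + n = -6*u/(-3 + u) + n = n - 6*u/(-3 + u))
-38258 + d(o(6, -5 - 2), -103) = -38258 + (-6*(-103) + 2*(-3 - 103))/(-3 - 103) = -38258 + (618 + 2*(-106))/(-106) = -38258 - (618 - 212)/106 = -38258 - 1/106*406 = -38258 - 203/53 = -2027877/53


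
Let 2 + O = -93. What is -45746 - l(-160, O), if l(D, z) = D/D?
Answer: -45747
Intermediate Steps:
O = -95 (O = -2 - 93 = -95)
l(D, z) = 1
-45746 - l(-160, O) = -45746 - 1*1 = -45746 - 1 = -45747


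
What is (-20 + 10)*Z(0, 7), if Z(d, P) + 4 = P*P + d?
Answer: -450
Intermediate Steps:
Z(d, P) = -4 + d + P² (Z(d, P) = -4 + (P*P + d) = -4 + (P² + d) = -4 + (d + P²) = -4 + d + P²)
(-20 + 10)*Z(0, 7) = (-20 + 10)*(-4 + 0 + 7²) = -10*(-4 + 0 + 49) = -10*45 = -450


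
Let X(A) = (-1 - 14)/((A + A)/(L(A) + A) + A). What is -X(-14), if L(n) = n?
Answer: -15/13 ≈ -1.1538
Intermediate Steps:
X(A) = -15/(1 + A) (X(A) = (-1 - 14)/((A + A)/(A + A) + A) = -15/((2*A)/((2*A)) + A) = -15/((2*A)*(1/(2*A)) + A) = -15/(1 + A))
-X(-14) = -(-15)/(1 - 14) = -(-15)/(-13) = -(-15)*(-1)/13 = -1*15/13 = -15/13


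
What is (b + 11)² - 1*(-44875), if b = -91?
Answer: 51275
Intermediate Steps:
(b + 11)² - 1*(-44875) = (-91 + 11)² - 1*(-44875) = (-80)² + 44875 = 6400 + 44875 = 51275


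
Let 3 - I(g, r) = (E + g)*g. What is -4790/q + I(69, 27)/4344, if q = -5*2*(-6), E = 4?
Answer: -175915/2172 ≈ -80.992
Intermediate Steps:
q = 60 (q = -10*(-6) = 60)
I(g, r) = 3 - g*(4 + g) (I(g, r) = 3 - (4 + g)*g = 3 - g*(4 + g))
-4790/q + I(69, 27)/4344 = -4790/60 + (3 - 1*69² - 4*69)/4344 = -4790*1/60 + (3 - 1*4761 - 276)*(1/4344) = -479/6 + (3 - 4761 - 276)*(1/4344) = -479/6 - 5034*1/4344 = -479/6 - 839/724 = -175915/2172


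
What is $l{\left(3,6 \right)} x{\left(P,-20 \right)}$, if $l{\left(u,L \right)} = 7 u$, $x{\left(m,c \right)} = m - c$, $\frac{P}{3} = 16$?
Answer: $1428$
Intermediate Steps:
$P = 48$ ($P = 3 \cdot 16 = 48$)
$l{\left(3,6 \right)} x{\left(P,-20 \right)} = 7 \cdot 3 \left(48 - -20\right) = 21 \left(48 + 20\right) = 21 \cdot 68 = 1428$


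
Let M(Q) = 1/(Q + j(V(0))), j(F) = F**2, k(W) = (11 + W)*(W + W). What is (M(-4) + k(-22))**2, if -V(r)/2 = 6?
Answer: 4591553121/19600 ≈ 2.3426e+5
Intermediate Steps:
V(r) = -12 (V(r) = -2*6 = -12)
k(W) = 2*W*(11 + W) (k(W) = (11 + W)*(2*W) = 2*W*(11 + W))
M(Q) = 1/(144 + Q) (M(Q) = 1/(Q + (-12)**2) = 1/(Q + 144) = 1/(144 + Q))
(M(-4) + k(-22))**2 = (1/(144 - 4) + 2*(-22)*(11 - 22))**2 = (1/140 + 2*(-22)*(-11))**2 = (1/140 + 484)**2 = (67761/140)**2 = 4591553121/19600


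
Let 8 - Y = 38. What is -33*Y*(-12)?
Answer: -11880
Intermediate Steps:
Y = -30 (Y = 8 - 1*38 = 8 - 38 = -30)
-33*Y*(-12) = -33*(-30)*(-12) = 990*(-12) = -11880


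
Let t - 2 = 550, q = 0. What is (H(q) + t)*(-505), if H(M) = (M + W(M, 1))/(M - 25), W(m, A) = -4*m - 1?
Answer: -1393901/5 ≈ -2.7878e+5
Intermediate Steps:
W(m, A) = -1 - 4*m
t = 552 (t = 2 + 550 = 552)
H(M) = (-1 - 3*M)/(-25 + M) (H(M) = (M + (-1 - 4*M))/(M - 25) = (-1 - 3*M)/(-25 + M))
(H(q) + t)*(-505) = ((-1 - 3*0)/(-25 + 0) + 552)*(-505) = ((-1 + 0)/(-25) + 552)*(-505) = (-1/25*(-1) + 552)*(-505) = (1/25 + 552)*(-505) = (13801/25)*(-505) = -1393901/5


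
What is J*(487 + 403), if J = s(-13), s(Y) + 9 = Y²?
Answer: 142400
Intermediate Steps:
s(Y) = -9 + Y²
J = 160 (J = -9 + (-13)² = -9 + 169 = 160)
J*(487 + 403) = 160*(487 + 403) = 160*890 = 142400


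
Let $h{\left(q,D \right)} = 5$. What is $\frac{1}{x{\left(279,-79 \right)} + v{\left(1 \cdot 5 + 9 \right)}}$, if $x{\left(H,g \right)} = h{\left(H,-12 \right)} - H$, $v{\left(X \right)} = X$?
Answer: $- \frac{1}{260} \approx -0.0038462$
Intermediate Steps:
$x{\left(H,g \right)} = 5 - H$
$\frac{1}{x{\left(279,-79 \right)} + v{\left(1 \cdot 5 + 9 \right)}} = \frac{1}{\left(5 - 279\right) + \left(1 \cdot 5 + 9\right)} = \frac{1}{\left(5 - 279\right) + \left(5 + 9\right)} = \frac{1}{-274 + 14} = \frac{1}{-260} = - \frac{1}{260}$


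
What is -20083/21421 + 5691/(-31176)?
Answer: -249338173/222607032 ≈ -1.1201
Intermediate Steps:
-20083/21421 + 5691/(-31176) = -20083*1/21421 + 5691*(-1/31176) = -20083/21421 - 1897/10392 = -249338173/222607032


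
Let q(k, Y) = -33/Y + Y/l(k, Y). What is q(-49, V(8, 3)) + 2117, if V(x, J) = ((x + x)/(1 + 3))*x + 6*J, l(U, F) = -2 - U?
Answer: 4975899/2350 ≈ 2117.4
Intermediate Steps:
V(x, J) = x²/2 + 6*J (V(x, J) = ((2*x)/4)*x + 6*J = ((2*x)*(¼))*x + 6*J = (x/2)*x + 6*J = x²/2 + 6*J)
q(k, Y) = -33/Y + Y/(-2 - k)
q(-49, V(8, 3)) + 2117 = (-66 - ((½)*8² + 6*3)² - 33*(-49))/(((½)*8² + 6*3)*(2 - 49)) + 2117 = (-66 - ((½)*64 + 18)² + 1617)/(((½)*64 + 18)*(-47)) + 2117 = -1/47*(-66 - (32 + 18)² + 1617)/(32 + 18) + 2117 = -1/47*(-66 - 1*50² + 1617)/50 + 2117 = (1/50)*(-1/47)*(-66 - 1*2500 + 1617) + 2117 = (1/50)*(-1/47)*(-66 - 2500 + 1617) + 2117 = (1/50)*(-1/47)*(-949) + 2117 = 949/2350 + 2117 = 4975899/2350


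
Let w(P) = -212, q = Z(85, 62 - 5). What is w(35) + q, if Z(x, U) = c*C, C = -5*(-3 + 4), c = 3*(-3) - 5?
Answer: -142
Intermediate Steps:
c = -14 (c = -9 - 5 = -14)
C = -5 (C = -5*1 = -5)
Z(x, U) = 70 (Z(x, U) = -14*(-5) = 70)
q = 70
w(35) + q = -212 + 70 = -142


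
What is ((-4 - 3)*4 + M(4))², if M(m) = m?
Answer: 576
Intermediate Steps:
((-4 - 3)*4 + M(4))² = ((-4 - 3)*4 + 4)² = (-7*4 + 4)² = (-28 + 4)² = (-24)² = 576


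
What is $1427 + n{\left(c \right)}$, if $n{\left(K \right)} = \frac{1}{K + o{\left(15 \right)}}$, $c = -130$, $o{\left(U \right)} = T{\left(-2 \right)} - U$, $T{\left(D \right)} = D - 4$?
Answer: $\frac{215476}{151} \approx 1427.0$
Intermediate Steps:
$T{\left(D \right)} = -4 + D$
$o{\left(U \right)} = -6 - U$ ($o{\left(U \right)} = \left(-4 - 2\right) - U = -6 - U$)
$n{\left(K \right)} = \frac{1}{-21 + K}$ ($n{\left(K \right)} = \frac{1}{K - 21} = \frac{1}{-21 + K}$)
$1427 + n{\left(c \right)} = 1427 + \frac{1}{-21 - 130} = 1427 + \frac{1}{-151} = 1427 - \frac{1}{151} = \frac{215476}{151}$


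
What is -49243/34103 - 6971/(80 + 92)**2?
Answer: -1694536925/1008903152 ≈ -1.6796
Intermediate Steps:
-49243/34103 - 6971/(80 + 92)**2 = -49243*1/34103 - 6971/(172**2) = -49243/34103 - 6971/29584 = -1694536925/1008903152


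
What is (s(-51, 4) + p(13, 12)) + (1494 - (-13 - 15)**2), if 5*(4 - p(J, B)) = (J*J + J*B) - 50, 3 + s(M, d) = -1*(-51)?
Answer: 707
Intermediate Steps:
s(M, d) = 48 (s(M, d) = -3 - 1*(-51) = -3 + 51 = 48)
p(J, B) = 14 - J**2/5 - B*J/5 (p(J, B) = 4 - ((J*J + J*B) - 50)/5 = 4 - ((J**2 + B*J) - 50)/5 = 4 - (-50 + J**2 + B*J)/5 = 4 + (10 - J**2/5 - B*J/5) = 14 - J**2/5 - B*J/5)
(s(-51, 4) + p(13, 12)) + (1494 - (-13 - 15)**2) = (48 + (14 - 1/5*13**2 - 1/5*12*13)) + (1494 - (-13 - 15)**2) = (48 + (14 - 1/5*169 - 156/5)) + (1494 - 1*(-28)**2) = (48 + (14 - 169/5 - 156/5)) + (1494 - 1*784) = (48 - 51) + (1494 - 784) = -3 + 710 = 707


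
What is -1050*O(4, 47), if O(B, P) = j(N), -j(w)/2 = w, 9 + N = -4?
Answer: -27300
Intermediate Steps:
N = -13 (N = -9 - 4 = -13)
j(w) = -2*w
O(B, P) = 26 (O(B, P) = -2*(-13) = 26)
-1050*O(4, 47) = -1050*26 = -27300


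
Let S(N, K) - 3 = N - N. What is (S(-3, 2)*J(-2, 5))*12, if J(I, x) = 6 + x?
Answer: 396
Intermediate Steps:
S(N, K) = 3 (S(N, K) = 3 + (N - N) = 3 + 0 = 3)
(S(-3, 2)*J(-2, 5))*12 = (3*(6 + 5))*12 = (3*11)*12 = 33*12 = 396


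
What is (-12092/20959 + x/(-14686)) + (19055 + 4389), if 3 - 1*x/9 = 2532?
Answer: 7216453486743/307803874 ≈ 23445.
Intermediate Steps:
x = -22761 (x = 27 - 9*2532 = 27 - 22788 = -22761)
(-12092/20959 + x/(-14686)) + (19055 + 4389) = (-12092/20959 - 22761/(-14686)) + (19055 + 4389) = (-12092*1/20959 - 22761*(-1/14686)) + 23444 = (-12092/20959 + 22761/14686) + 23444 = 299464687/307803874 + 23444 = 7216453486743/307803874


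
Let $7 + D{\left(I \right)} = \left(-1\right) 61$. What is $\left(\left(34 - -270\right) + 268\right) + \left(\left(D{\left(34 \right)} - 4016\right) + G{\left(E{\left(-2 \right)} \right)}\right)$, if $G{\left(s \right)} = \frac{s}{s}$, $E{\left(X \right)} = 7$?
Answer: $-3511$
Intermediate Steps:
$D{\left(I \right)} = -68$ ($D{\left(I \right)} = -7 - 61 = -68$)
$G{\left(s \right)} = 1$
$\left(\left(34 - -270\right) + 268\right) + \left(\left(D{\left(34 \right)} - 4016\right) + G{\left(E{\left(-2 \right)} \right)}\right) = \left(\left(34 - -270\right) + 268\right) + \left(\left(-68 - 4016\right) + 1\right) = \left(\left(34 + 270\right) + 268\right) + \left(-4084 + 1\right) = \left(304 + 268\right) - 4083 = 572 - 4083 = -3511$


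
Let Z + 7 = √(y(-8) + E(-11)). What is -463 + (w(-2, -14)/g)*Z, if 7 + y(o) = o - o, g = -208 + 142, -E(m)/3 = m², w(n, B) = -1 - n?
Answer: -30551/66 - I*√370/66 ≈ -462.89 - 0.29145*I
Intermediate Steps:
E(m) = -3*m²
g = -66
y(o) = -7 (y(o) = -7 + (o - o) = -7 + 0 = -7)
Z = -7 + I*√370 (Z = -7 + √(-7 - 3*(-11)²) = -7 + √(-7 - 3*121) = -7 + √(-7 - 363) = -7 + √(-370) = -7 + I*√370 ≈ -7.0 + 19.235*I)
-463 + (w(-2, -14)/g)*Z = -463 + ((-1 - 1*(-2))/(-66))*(-7 + I*√370) = -463 + ((-1 + 2)*(-1/66))*(-7 + I*√370) = -463 + (1*(-1/66))*(-7 + I*√370) = -463 - (-7 + I*√370)/66 = -463 + (7/66 - I*√370/66) = -30551/66 - I*√370/66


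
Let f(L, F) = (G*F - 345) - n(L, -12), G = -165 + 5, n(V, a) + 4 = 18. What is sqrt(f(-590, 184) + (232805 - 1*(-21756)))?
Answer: sqrt(224762) ≈ 474.09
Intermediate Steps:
n(V, a) = 14 (n(V, a) = -4 + 18 = 14)
G = -160
f(L, F) = -359 - 160*F (f(L, F) = (-160*F - 345) - 1*14 = (-345 - 160*F) - 14 = -359 - 160*F)
sqrt(f(-590, 184) + (232805 - 1*(-21756))) = sqrt((-359 - 160*184) + (232805 - 1*(-21756))) = sqrt((-359 - 29440) + (232805 + 21756)) = sqrt(-29799 + 254561) = sqrt(224762)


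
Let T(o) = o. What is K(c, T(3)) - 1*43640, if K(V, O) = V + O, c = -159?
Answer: -43796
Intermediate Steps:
K(V, O) = O + V
K(c, T(3)) - 1*43640 = (3 - 159) - 1*43640 = -156 - 43640 = -43796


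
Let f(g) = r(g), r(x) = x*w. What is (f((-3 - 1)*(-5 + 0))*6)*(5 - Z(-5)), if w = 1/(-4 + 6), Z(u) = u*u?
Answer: -1200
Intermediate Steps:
Z(u) = u²
w = ½ (w = 1/2 = ½ ≈ 0.50000)
r(x) = x/2 (r(x) = x*(½) = x/2)
f(g) = g/2
(f((-3 - 1)*(-5 + 0))*6)*(5 - Z(-5)) = ((((-3 - 1)*(-5 + 0))/2)*6)*(5 - 1*(-5)²) = (((-4*(-5))/2)*6)*(5 - 1*25) = (((½)*20)*6)*(5 - 25) = (10*6)*(-20) = 60*(-20) = -1200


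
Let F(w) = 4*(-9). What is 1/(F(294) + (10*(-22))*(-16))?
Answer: 1/3484 ≈ 0.00028703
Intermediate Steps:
F(w) = -36
1/(F(294) + (10*(-22))*(-16)) = 1/(-36 + (10*(-22))*(-16)) = 1/(-36 - 220*(-16)) = 1/(-36 + 3520) = 1/3484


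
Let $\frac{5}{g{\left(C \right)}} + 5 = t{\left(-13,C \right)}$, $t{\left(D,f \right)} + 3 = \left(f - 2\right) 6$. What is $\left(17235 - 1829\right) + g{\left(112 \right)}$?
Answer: $\frac{10044717}{652} \approx 15406.0$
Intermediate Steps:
$t{\left(D,f \right)} = -15 + 6 f$ ($t{\left(D,f \right)} = -3 + \left(f - 2\right) 6 = -3 + \left(-2 + f\right) 6 = -3 + \left(-12 + 6 f\right) = -15 + 6 f$)
$g{\left(C \right)} = \frac{5}{-20 + 6 C}$ ($g{\left(C \right)} = \frac{5}{-5 + \left(-15 + 6 C\right)} = \frac{5}{-20 + 6 C}$)
$\left(17235 - 1829\right) + g{\left(112 \right)} = \left(17235 - 1829\right) + \frac{5}{2 \left(-10 + 3 \cdot 112\right)} = \left(17235 - 1829\right) + \frac{5}{2 \left(-10 + 336\right)} = 15406 + \frac{5}{2 \cdot 326} = 15406 + \frac{5}{2} \cdot \frac{1}{326} = 15406 + \frac{5}{652} = \frac{10044717}{652}$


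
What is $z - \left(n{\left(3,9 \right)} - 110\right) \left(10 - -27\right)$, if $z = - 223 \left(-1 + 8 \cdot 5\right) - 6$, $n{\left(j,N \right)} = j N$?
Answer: $-5632$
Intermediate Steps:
$n{\left(j,N \right)} = N j$
$z = -8703$ ($z = - 223 \left(-1 + 40\right) - 6 = \left(-223\right) 39 - 6 = -8697 - 6 = -8703$)
$z - \left(n{\left(3,9 \right)} - 110\right) \left(10 - -27\right) = -8703 - \left(9 \cdot 3 - 110\right) \left(10 - -27\right) = -8703 - \left(27 - 110\right) \left(10 + 27\right) = -8703 - \left(-83\right) 37 = -8703 - -3071 = -8703 + 3071 = -5632$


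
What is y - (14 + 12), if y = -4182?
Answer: -4208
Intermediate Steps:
y - (14 + 12) = -4182 - (14 + 12) = -4182 - 1*26 = -4182 - 26 = -4208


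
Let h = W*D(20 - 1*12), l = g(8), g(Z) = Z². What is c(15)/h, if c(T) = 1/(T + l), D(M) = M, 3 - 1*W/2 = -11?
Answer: 1/17696 ≈ 5.6510e-5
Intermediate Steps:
W = 28 (W = 6 - 2*(-11) = 6 + 22 = 28)
l = 64 (l = 8² = 64)
h = 224 (h = 28*(20 - 1*12) = 28*(20 - 12) = 28*8 = 224)
c(T) = 1/(64 + T) (c(T) = 1/(T + 64) = 1/(64 + T))
c(15)/h = 1/((64 + 15)*224) = (1/224)/79 = (1/79)*(1/224) = 1/17696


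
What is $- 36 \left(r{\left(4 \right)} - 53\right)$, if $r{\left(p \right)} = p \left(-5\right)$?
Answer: $2628$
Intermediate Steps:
$r{\left(p \right)} = - 5 p$
$- 36 \left(r{\left(4 \right)} - 53\right) = - 36 \left(\left(-5\right) 4 - 53\right) = - 36 \left(-20 - 53\right) = \left(-36\right) \left(-73\right) = 2628$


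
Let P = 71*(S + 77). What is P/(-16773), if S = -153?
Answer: 5396/16773 ≈ 0.32171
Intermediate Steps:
P = -5396 (P = 71*(-153 + 77) = 71*(-76) = -5396)
P/(-16773) = -5396/(-16773) = -5396*(-1/16773) = 5396/16773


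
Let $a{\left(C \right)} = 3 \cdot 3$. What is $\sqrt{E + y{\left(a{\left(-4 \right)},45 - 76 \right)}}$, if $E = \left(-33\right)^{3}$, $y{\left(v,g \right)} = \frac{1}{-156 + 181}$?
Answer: $\frac{2 i \sqrt{224606}}{5} \approx 189.57 i$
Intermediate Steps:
$a{\left(C \right)} = 9$
$y{\left(v,g \right)} = \frac{1}{25}$
$E = -35937$
$\sqrt{E + y{\left(a{\left(-4 \right)},45 - 76 \right)}} = \sqrt{-35937 + \frac{1}{25}} = \sqrt{- \frac{898424}{25}} = \frac{2 i \sqrt{224606}}{5}$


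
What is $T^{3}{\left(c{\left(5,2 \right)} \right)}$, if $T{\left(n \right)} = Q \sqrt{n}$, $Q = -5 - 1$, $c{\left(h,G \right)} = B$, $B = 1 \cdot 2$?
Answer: $- 432 \sqrt{2} \approx -610.94$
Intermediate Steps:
$B = 2$
$c{\left(h,G \right)} = 2$
$Q = -6$
$T{\left(n \right)} = - 6 \sqrt{n}$
$T^{3}{\left(c{\left(5,2 \right)} \right)} = \left(- 6 \sqrt{2}\right)^{3} = - 432 \sqrt{2}$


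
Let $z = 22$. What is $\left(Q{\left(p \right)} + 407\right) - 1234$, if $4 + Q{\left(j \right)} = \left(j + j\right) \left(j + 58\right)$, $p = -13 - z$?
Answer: $-2441$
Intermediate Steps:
$p = -35$ ($p = -13 - 22 = -35$)
$Q{\left(j \right)} = -4 + 2 j \left(58 + j\right)$ ($Q{\left(j \right)} = -4 + \left(j + j\right) \left(j + 58\right) = -4 + 2 j \left(58 + j\right)$)
$\left(Q{\left(p \right)} + 407\right) - 1234 = \left(\left(-4 + 2 \left(-35\right)^{2} + 116 \left(-35\right)\right) + 407\right) - 1234 = \left(\left(-4 + 2 \cdot 1225 - 4060\right) + 407\right) - 1234 = \left(\left(-4 + 2450 - 4060\right) + 407\right) - 1234 = \left(-1614 + 407\right) - 1234 = -1207 - 1234 = -2441$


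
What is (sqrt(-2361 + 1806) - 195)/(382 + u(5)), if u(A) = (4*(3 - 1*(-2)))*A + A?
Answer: -195/487 + I*sqrt(555)/487 ≈ -0.40041 + 0.048375*I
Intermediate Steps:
u(A) = 21*A (u(A) = (4*(3 + 2))*A + A = (4*5)*A + A = 20*A + A = 21*A)
(sqrt(-2361 + 1806) - 195)/(382 + u(5)) = (sqrt(-2361 + 1806) - 195)/(382 + 21*5) = (sqrt(-555) - 195)/(382 + 105) = (I*sqrt(555) - 195)/487 = (-195 + I*sqrt(555))*(1/487) = -195/487 + I*sqrt(555)/487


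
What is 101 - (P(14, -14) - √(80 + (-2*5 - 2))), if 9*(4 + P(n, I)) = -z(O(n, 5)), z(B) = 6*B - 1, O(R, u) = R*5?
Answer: 1364/9 + 2*√17 ≈ 159.80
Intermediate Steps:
O(R, u) = 5*R
z(B) = -1 + 6*B
P(n, I) = -35/9 - 10*n/3 (P(n, I) = -4 + (-(-1 + 6*(5*n)))/9 = -4 + (-(-1 + 30*n))/9 = -4 + (1 - 30*n)/9 = -4 + (⅑ - 10*n/3) = -35/9 - 10*n/3)
101 - (P(14, -14) - √(80 + (-2*5 - 2))) = 101 - ((-35/9 - 10/3*14) - √(80 + (-2*5 - 2))) = 101 - ((-35/9 - 140/3) - √(80 + (-10 - 2))) = 101 - (-455/9 - √(80 - 12)) = 101 - (-455/9 - √68) = 101 - (-455/9 - 2*√17) = 101 + (455/9 + 2*√17) = 1364/9 + 2*√17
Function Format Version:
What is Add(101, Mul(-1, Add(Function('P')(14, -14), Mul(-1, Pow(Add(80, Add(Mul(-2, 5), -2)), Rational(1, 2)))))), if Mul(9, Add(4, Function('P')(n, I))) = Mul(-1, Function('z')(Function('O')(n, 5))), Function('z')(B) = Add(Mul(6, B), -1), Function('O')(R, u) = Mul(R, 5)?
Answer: Add(Rational(1364, 9), Mul(2, Pow(17, Rational(1, 2)))) ≈ 159.80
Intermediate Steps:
Function('O')(R, u) = Mul(5, R)
Function('z')(B) = Add(-1, Mul(6, B))
Function('P')(n, I) = Add(Rational(-35, 9), Mul(Rational(-10, 3), n)) (Function('P')(n, I) = Add(-4, Mul(Rational(1, 9), Mul(-1, Add(-1, Mul(6, Mul(5, n)))))) = Add(-4, Mul(Rational(1, 9), Mul(-1, Add(-1, Mul(30, n))))) = Add(-4, Mul(Rational(1, 9), Add(1, Mul(-30, n)))) = Add(-4, Add(Rational(1, 9), Mul(Rational(-10, 3), n))) = Add(Rational(-35, 9), Mul(Rational(-10, 3), n)))
Add(101, Mul(-1, Add(Function('P')(14, -14), Mul(-1, Pow(Add(80, Add(Mul(-2, 5), -2)), Rational(1, 2)))))) = Add(101, Mul(-1, Add(Add(Rational(-35, 9), Mul(Rational(-10, 3), 14)), Mul(-1, Pow(Add(80, Add(Mul(-2, 5), -2)), Rational(1, 2)))))) = Add(101, Mul(-1, Add(Add(Rational(-35, 9), Rational(-140, 3)), Mul(-1, Pow(Add(80, Add(-10, -2)), Rational(1, 2)))))) = Add(101, Mul(-1, Add(Rational(-455, 9), Mul(-1, Pow(Add(80, -12), Rational(1, 2)))))) = Add(101, Mul(-1, Add(Rational(-455, 9), Mul(-1, Pow(68, Rational(1, 2)))))) = Add(101, Mul(-1, Add(Rational(-455, 9), Mul(-1, Mul(2, Pow(17, Rational(1, 2))))))) = Add(101, Mul(-1, Add(Rational(-455, 9), Mul(-2, Pow(17, Rational(1, 2)))))) = Add(101, Add(Rational(455, 9), Mul(2, Pow(17, Rational(1, 2))))) = Add(Rational(1364, 9), Mul(2, Pow(17, Rational(1, 2))))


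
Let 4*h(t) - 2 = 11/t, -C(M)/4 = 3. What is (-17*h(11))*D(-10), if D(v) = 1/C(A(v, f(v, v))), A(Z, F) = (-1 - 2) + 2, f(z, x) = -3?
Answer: 17/16 ≈ 1.0625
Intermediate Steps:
A(Z, F) = -1 (A(Z, F) = -3 + 2 = -1)
C(M) = -12 (C(M) = -4*3 = -12)
h(t) = ½ + 11/(4*t) (h(t) = ½ + (11/t)/4 = ½ + 11/(4*t))
D(v) = -1/12 (D(v) = 1/(-12) = -1/12)
(-17*h(11))*D(-10) = -17*(11 + 2*11)/(4*11)*(-1/12) = -17*(11 + 22)/(4*11)*(-1/12) = -17*33/(4*11)*(-1/12) = -17*¾*(-1/12) = -51/4*(-1/12) = 17/16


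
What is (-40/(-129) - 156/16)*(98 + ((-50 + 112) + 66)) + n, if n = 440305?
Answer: 113048267/258 ≈ 4.3817e+5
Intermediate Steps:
(-40/(-129) - 156/16)*(98 + ((-50 + 112) + 66)) + n = (-40/(-129) - 156/16)*(98 + ((-50 + 112) + 66)) + 440305 = (-40*(-1/129) - 156*1/16)*(98 + (62 + 66)) + 440305 = (40/129 - 39/4)*(98 + 128) + 440305 = -4871/516*226 + 440305 = -550423/258 + 440305 = 113048267/258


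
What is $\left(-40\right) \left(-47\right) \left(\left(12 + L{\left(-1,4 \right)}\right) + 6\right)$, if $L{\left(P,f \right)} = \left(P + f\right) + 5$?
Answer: $48880$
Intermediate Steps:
$L{\left(P,f \right)} = 5 + P + f$
$\left(-40\right) \left(-47\right) \left(\left(12 + L{\left(-1,4 \right)}\right) + 6\right) = \left(-40\right) \left(-47\right) \left(\left(12 + \left(5 - 1 + 4\right)\right) + 6\right) = 1880 \left(\left(12 + 8\right) + 6\right) = 1880 \left(20 + 6\right) = 1880 \cdot 26 = 48880$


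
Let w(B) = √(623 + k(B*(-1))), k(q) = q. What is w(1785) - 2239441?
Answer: -2239441 + I*√1162 ≈ -2.2394e+6 + 34.088*I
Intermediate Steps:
w(B) = √(623 - B) (w(B) = √(623 + B*(-1)) = √(623 - B))
w(1785) - 2239441 = √(623 - 1*1785) - 2239441 = √(623 - 1785) - 2239441 = √(-1162) - 2239441 = I*√1162 - 2239441 = -2239441 + I*√1162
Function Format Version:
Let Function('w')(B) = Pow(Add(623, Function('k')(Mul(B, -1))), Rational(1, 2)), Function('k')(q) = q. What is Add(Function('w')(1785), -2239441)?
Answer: Add(-2239441, Mul(I, Pow(1162, Rational(1, 2)))) ≈ Add(-2.2394e+6, Mul(34.088, I))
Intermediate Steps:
Function('w')(B) = Pow(Add(623, Mul(-1, B)), Rational(1, 2)) (Function('w')(B) = Pow(Add(623, Mul(B, -1)), Rational(1, 2)) = Pow(Add(623, Mul(-1, B)), Rational(1, 2)))
Add(Function('w')(1785), -2239441) = Add(Pow(Add(623, Mul(-1, 1785)), Rational(1, 2)), -2239441) = Add(Pow(Add(623, -1785), Rational(1, 2)), -2239441) = Add(Pow(-1162, Rational(1, 2)), -2239441) = Add(Mul(I, Pow(1162, Rational(1, 2))), -2239441) = Add(-2239441, Mul(I, Pow(1162, Rational(1, 2))))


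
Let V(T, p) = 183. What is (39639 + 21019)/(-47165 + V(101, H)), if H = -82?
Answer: -2333/1807 ≈ -1.2911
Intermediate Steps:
(39639 + 21019)/(-47165 + V(101, H)) = (39639 + 21019)/(-47165 + 183) = 60658/(-46982) = 60658*(-1/46982) = -2333/1807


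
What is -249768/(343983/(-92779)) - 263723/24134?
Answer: 186390634161913/2767228574 ≈ 67356.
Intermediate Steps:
-249768/(343983/(-92779)) - 263723/24134 = -249768/(343983*(-1/92779)) - 263723*1/24134 = -249768/(-343983/92779) - 263723/24134 = -249768*(-92779/343983) - 263723/24134 = 7724408424/114661 - 263723/24134 = 186390634161913/2767228574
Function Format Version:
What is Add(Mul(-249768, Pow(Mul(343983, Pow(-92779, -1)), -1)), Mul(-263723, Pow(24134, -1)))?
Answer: Rational(186390634161913, 2767228574) ≈ 67356.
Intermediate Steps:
Add(Mul(-249768, Pow(Mul(343983, Pow(-92779, -1)), -1)), Mul(-263723, Pow(24134, -1))) = Add(Mul(-249768, Pow(Mul(343983, Rational(-1, 92779)), -1)), Mul(-263723, Rational(1, 24134))) = Add(Mul(-249768, Pow(Rational(-343983, 92779), -1)), Rational(-263723, 24134)) = Add(Mul(-249768, Rational(-92779, 343983)), Rational(-263723, 24134)) = Add(Rational(7724408424, 114661), Rational(-263723, 24134)) = Rational(186390634161913, 2767228574)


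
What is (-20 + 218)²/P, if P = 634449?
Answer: 13068/211483 ≈ 0.061792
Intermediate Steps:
(-20 + 218)²/P = (-20 + 218)²/634449 = 198²*(1/634449) = 39204*(1/634449) = 13068/211483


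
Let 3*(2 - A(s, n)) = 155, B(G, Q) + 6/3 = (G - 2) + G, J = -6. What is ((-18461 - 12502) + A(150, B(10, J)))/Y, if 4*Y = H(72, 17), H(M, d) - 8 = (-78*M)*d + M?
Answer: 4229/3252 ≈ 1.3004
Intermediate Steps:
B(G, Q) = -4 + 2*G (B(G, Q) = -2 + ((G - 2) + G) = -2 + ((-2 + G) + G) = -2 + (-2 + 2*G) = -4 + 2*G)
A(s, n) = -149/3 (A(s, n) = 2 - ⅓*155 = 2 - 155/3 = -149/3)
H(M, d) = 8 + M - 78*M*d (H(M, d) = 8 + ((-78*M)*d + M) = 8 + (-78*M*d + M) = 8 + (M - 78*M*d) = 8 + M - 78*M*d)
Y = -23848 (Y = (8 + 72 - 78*72*17)/4 = (8 + 72 - 95472)/4 = (¼)*(-95392) = -23848)
((-18461 - 12502) + A(150, B(10, J)))/Y = ((-18461 - 12502) - 149/3)/(-23848) = (-30963 - 149/3)*(-1/23848) = -93038/3*(-1/23848) = 4229/3252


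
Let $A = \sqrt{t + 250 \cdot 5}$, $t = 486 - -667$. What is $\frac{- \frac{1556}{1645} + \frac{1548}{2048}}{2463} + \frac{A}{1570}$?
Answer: $- \frac{160057}{2074437120} + \frac{3 \sqrt{267}}{1570} \approx 0.031146$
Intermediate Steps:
$t = 1153$ ($t = 486 + 667 = 1153$)
$A = 3 \sqrt{267}$ ($A = \sqrt{1153 + 250 \cdot 5} = \sqrt{1153 + 1250} = \sqrt{2403} = 3 \sqrt{267} \approx 49.02$)
$\frac{- \frac{1556}{1645} + \frac{1548}{2048}}{2463} + \frac{A}{1570} = \frac{- \frac{1556}{1645} + \frac{1548}{2048}}{2463} + \frac{3 \sqrt{267}}{1570} = \left(\left(-1556\right) \frac{1}{1645} + 1548 \cdot \frac{1}{2048}\right) \frac{1}{2463} + 3 \sqrt{267} \cdot \frac{1}{1570} = \left(- \frac{1556}{1645} + \frac{387}{512}\right) \frac{1}{2463} + \frac{3 \sqrt{267}}{1570} = \left(- \frac{160057}{842240}\right) \frac{1}{2463} + \frac{3 \sqrt{267}}{1570} = - \frac{160057}{2074437120} + \frac{3 \sqrt{267}}{1570}$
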